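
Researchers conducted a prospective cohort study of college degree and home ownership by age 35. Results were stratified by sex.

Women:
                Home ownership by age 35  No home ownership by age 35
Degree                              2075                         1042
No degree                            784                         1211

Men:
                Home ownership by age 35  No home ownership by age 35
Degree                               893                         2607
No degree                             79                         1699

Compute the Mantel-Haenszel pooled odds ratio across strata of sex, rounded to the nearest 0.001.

OR_MH = Σ(aᵢdᵢ/nᵢ) / Σ(bᵢcᵢ/nᵢ), where nᵢ is the stratum total.
Stratum 1 (Women): n = 5112; a·d/n = 2075·1211/5112 = 491.5542; b·c/n = 1042·784/5112 = 159.8059
Stratum 2 (Men): n = 5278; a·d/n = 893·1699/5278 = 287.4587; b·c/n = 2607·79/5278 = 39.0210
OR_MH = (491.5542 + 287.4587) / (159.8059 + 39.0210) = 779.0129 / 198.8270 = 3.91804

3.918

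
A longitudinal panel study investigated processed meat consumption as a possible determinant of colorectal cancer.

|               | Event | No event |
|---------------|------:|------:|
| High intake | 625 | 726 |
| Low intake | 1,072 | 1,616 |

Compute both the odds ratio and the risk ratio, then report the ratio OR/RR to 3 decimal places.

1.119

Cells: a = 625, b = 726, c = 1072, d = 1616.
OR = (625·1616)/(726·1072) = 1010000/778272 = 1.29775
Risk in exposed = 625/1351 = 0.46262; risk in unexposed = 1072/2688 = 0.39881; RR = 1.16000
OR/RR = 1.29775 / 1.16000 = 1.11874
The outcome is not rare, so the OR lies further from 1 than the RR.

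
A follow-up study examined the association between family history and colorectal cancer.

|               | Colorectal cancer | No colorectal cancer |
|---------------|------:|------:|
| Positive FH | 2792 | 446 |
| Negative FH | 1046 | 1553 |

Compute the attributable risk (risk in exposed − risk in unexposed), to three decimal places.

0.460

Cells: a = 2792, b = 446, c = 1046, d = 1553.
Risk in exposed = 2792/3238 = 0.862261; risk in unexposed = 1046/2599 = 0.402462.
Risk difference = 0.862261 − 0.402462 = 0.459798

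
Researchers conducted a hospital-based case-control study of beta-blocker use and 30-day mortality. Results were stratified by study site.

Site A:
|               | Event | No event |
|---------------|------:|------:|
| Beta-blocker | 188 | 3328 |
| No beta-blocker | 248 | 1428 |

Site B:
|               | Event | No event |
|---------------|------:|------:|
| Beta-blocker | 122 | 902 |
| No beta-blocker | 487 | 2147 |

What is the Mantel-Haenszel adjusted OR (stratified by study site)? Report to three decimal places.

OR_MH = Σ(aᵢdᵢ/nᵢ) / Σ(bᵢcᵢ/nᵢ), where nᵢ is the stratum total.
Stratum 1 (Site A): n = 5192; a·d/n = 188·1428/5192 = 51.7072; b·c/n = 3328·248/5192 = 158.9646
Stratum 2 (Site B): n = 3658; a·d/n = 122·2147/3658 = 71.6058; b·c/n = 902·487/3658 = 120.0858
OR_MH = (51.7072 + 71.6058) / (158.9646 + 120.0858) = 123.3130 / 279.0504 = 0.44190

0.442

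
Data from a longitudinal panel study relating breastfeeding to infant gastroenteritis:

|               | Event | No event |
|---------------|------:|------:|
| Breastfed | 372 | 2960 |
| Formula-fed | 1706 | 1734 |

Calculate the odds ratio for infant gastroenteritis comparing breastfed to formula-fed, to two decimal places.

Cells: a = 372, b = 2960, c = 1706, d = 1734.
OR = (a·d)/(b·c) = (372 × 1734) / (2960 × 1706) = 645048 / 5049760 = 0.12774
Exposure is associated with lower odds of infant gastroenteritis (OR = 0.13 < 1).

0.13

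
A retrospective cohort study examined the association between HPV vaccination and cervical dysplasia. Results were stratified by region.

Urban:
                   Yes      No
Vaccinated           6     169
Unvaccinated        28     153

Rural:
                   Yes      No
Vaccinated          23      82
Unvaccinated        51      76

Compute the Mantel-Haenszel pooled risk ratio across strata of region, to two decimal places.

RR_MH = Σ(aᵢ·n₀ᵢ/nᵢ) / Σ(cᵢ·n₁ᵢ/nᵢ), with n₁ᵢ = aᵢ+bᵢ (exposed), n₀ᵢ = cᵢ+dᵢ (unexposed), nᵢ = n₁ᵢ+n₀ᵢ.
Stratum 1 (Urban): n₁ = 175, n₀ = 181, n = 356; a·n₀/n = 6·181/356 = 3.0506; c·n₁/n = 28·175/356 = 13.7640
Stratum 2 (Rural): n₁ = 105, n₀ = 127, n = 232; a·n₀/n = 23·127/232 = 12.5905; c·n₁/n = 51·105/232 = 23.0819
RR_MH = (3.0506 + 12.5905) / (13.7640 + 23.0819) = 15.6411 / 36.8459 = 0.42450

0.42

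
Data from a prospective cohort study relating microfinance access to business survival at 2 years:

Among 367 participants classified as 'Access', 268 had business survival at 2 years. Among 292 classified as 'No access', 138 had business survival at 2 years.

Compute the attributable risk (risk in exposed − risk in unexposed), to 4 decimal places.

0.2576

From the description: a = 268, b = 99, c = 138, d = 154.
Risk in exposed = 268/367 = 0.730245; risk in unexposed = 138/292 = 0.472603.
Risk difference = 0.730245 − 0.472603 = 0.257642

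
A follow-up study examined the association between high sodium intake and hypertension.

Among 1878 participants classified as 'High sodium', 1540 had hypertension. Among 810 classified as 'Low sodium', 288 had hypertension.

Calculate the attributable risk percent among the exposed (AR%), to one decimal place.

56.6

From the description: a = 1540, b = 338, c = 288, d = 522.
Risk in exposed = 1540/1878 = 0.82002; risk in unexposed = 288/810 = 0.35556.
RR = 0.82002/0.35556 = 2.30631
AR% = (RR − 1)/RR × 100 = (2.30631 − 1)/2.30631 × 100 = 56.6407%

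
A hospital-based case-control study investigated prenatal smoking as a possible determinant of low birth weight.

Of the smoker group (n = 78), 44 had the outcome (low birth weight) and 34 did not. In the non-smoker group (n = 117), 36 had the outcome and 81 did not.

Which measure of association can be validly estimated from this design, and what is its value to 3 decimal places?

2.912

From the description: a = 44, b = 34, c = 36, d = 81.
This is a hospital-based case-control study: participants were sampled on outcome status, so risks in the source population cannot be estimated directly — relative risk is not valid here. The odds ratio is the appropriate measure.
OR = (a·d)/(b·c) = (44 × 81) / (34 × 36) = 3564 / 1224 = 2.91176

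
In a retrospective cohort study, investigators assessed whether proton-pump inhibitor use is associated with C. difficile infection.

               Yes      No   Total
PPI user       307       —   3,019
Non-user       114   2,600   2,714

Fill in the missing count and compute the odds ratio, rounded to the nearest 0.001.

The missing cell is in the exposed row: 3019 − 307 = 2712.
So a = 307, b = 2712, c = 114, d = 2600.
OR = (a·d)/(b·c) = (307 × 2600) / (2712 × 114) = 798200 / 309168 = 2.58177

2.582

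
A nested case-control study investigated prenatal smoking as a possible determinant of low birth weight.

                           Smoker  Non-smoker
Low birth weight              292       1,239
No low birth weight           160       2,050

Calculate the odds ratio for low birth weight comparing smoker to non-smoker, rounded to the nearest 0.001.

3.020

Reading the table with exposure as columns: a = 292 (Smoker, case), b = 160 (Smoker, non-case), c = 1239 (Non-smoker, case), d = 2050.
OR = (a·d)/(b·c) = (292 × 2050) / (160 × 1239) = 598600 / 198240 = 3.01957
The odds of low birth weight are about 3.02 times as high in the smoker group.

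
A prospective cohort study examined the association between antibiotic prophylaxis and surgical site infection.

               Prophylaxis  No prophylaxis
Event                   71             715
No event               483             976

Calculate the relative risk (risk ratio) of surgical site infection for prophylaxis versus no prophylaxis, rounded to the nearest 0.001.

0.303

Reading the table with exposure as columns: a = 71 (Prophylaxis, case), b = 483 (Prophylaxis, non-case), c = 715 (No prophylaxis, case), d = 976.
Risk in exposed = 71/554 = 0.12816; risk in unexposed = 715/1691 = 0.42283.
RR = 0.12816 / 0.42283 = 0.30310
The risk is 70% lower among the exposed than among the unexposed.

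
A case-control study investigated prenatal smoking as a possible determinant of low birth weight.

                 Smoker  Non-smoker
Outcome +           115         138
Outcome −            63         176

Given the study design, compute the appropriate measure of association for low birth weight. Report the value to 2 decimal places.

2.33

Reading the table with exposure as columns: a = 115 (Smoker, case), b = 63 (Smoker, non-case), c = 138 (Non-smoker, case), d = 176.
This is a case-control study: participants were sampled on outcome status, so risks in the source population cannot be estimated directly — relative risk is not valid here. The odds ratio is the appropriate measure.
OR = (a·d)/(b·c) = (115 × 176) / (63 × 138) = 20240 / 8694 = 2.32804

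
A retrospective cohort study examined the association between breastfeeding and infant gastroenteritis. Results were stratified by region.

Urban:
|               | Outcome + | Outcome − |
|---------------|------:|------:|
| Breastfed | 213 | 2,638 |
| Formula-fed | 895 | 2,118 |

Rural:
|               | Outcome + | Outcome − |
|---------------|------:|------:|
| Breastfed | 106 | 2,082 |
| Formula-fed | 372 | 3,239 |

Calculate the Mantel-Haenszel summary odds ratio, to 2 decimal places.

OR_MH = Σ(aᵢdᵢ/nᵢ) / Σ(bᵢcᵢ/nᵢ), where nᵢ is the stratum total.
Stratum 1 (Urban): n = 5864; a·d/n = 213·2118/5864 = 76.9328; b·c/n = 2638·895/5864 = 402.6279
Stratum 2 (Rural): n = 5799; a·d/n = 106·3239/5799 = 59.2057; b·c/n = 2082·372/5799 = 133.5582
OR_MH = (76.9328 + 59.2057) / (402.6279 + 133.5582) = 136.1385 / 536.1861 = 0.25390

0.25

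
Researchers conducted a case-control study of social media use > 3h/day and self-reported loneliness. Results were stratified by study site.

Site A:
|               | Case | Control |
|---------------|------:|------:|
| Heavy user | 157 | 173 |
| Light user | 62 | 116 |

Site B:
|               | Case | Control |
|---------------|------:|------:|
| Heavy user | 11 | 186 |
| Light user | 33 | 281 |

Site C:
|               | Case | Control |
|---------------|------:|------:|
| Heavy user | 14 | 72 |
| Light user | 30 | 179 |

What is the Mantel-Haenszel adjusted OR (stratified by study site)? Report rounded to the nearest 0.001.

OR_MH = Σ(aᵢdᵢ/nᵢ) / Σ(bᵢcᵢ/nᵢ), where nᵢ is the stratum total.
Stratum 1 (Site A): n = 508; a·d/n = 157·116/508 = 35.8504; b·c/n = 173·62/508 = 21.1142
Stratum 2 (Site B): n = 511; a·d/n = 11·281/511 = 6.0489; b·c/n = 186·33/511 = 12.0117
Stratum 3 (Site C): n = 295; a·d/n = 14·179/295 = 8.4949; b·c/n = 72·30/295 = 7.3220
OR_MH = (35.8504 + 6.0489 + 8.4949) / (21.1142 + 12.0117 + 7.3220) = 50.3942 / 40.4479 = 1.24590

1.246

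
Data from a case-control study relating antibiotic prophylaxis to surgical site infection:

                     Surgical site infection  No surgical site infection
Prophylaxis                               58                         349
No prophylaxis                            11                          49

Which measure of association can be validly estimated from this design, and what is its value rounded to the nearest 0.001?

Cells: a = 58, b = 349, c = 11, d = 49.
This is a case-control study: participants were sampled on outcome status, so risks in the source population cannot be estimated directly — relative risk is not valid here. The odds ratio is the appropriate measure.
OR = (a·d)/(b·c) = (58 × 49) / (349 × 11) = 2842 / 3839 = 0.74030

0.740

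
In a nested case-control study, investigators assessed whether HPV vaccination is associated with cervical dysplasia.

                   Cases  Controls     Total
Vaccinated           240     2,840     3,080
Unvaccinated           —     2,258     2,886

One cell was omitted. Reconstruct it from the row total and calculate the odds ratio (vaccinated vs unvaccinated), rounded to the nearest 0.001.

The missing cell is in the unexposed row: 2886 − 2258 = 628.
So a = 240, b = 2840, c = 628, d = 2258.
OR = (a·d)/(b·c) = (240 × 2258) / (2840 × 628) = 541920 / 1783520 = 0.30385

0.304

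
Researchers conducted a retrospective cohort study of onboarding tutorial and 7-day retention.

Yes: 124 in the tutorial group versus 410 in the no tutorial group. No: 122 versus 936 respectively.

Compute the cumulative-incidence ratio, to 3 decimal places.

1.655

From the description: a = 124, b = 122, c = 410, d = 936.
Risk in exposed = 124/246 = 0.50407; risk in unexposed = 410/1346 = 0.30461.
RR = 0.50407 / 0.30461 = 1.65481
The risk among the exposed is 1.65 times that among the unexposed.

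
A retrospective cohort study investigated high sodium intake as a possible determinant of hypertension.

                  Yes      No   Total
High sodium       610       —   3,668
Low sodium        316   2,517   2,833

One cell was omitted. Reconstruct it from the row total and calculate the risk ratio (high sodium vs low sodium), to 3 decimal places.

The missing cell is in the exposed row: 3668 − 610 = 3058.
So a = 610, b = 3058, c = 316, d = 2517.
RR = [a/(a+b)] / [c/(c+d)] = (610/3668) / (316/2833) = 0.16630/0.11154 = 1.49094

1.491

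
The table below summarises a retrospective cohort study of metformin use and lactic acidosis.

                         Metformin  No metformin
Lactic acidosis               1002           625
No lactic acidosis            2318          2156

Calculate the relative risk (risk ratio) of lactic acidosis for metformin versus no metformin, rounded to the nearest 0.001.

1.343

Reading the table with exposure as columns: a = 1002 (Metformin, case), b = 2318 (Metformin, non-case), c = 625 (No metformin, case), d = 2156.
Risk in exposed = 1002/3320 = 0.30181; risk in unexposed = 625/2781 = 0.22474.
RR = 0.30181 / 0.22474 = 1.34292
The risk among the exposed is 1.34 times that among the unexposed.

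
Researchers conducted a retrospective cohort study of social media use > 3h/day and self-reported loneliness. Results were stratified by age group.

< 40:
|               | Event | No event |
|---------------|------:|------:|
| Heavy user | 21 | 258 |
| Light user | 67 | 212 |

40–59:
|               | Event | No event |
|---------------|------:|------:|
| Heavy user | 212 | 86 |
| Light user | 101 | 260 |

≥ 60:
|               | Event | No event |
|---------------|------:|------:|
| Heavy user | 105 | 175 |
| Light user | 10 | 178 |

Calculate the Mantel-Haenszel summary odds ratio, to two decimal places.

2.75

OR_MH = Σ(aᵢdᵢ/nᵢ) / Σ(bᵢcᵢ/nᵢ), where nᵢ is the stratum total.
Stratum 1 (< 40): n = 558; a·d/n = 21·212/558 = 7.9785; b·c/n = 258·67/558 = 30.9785
Stratum 2 (40–59): n = 659; a·d/n = 212·260/659 = 83.6419; b·c/n = 86·101/659 = 13.1806
Stratum 3 (≥ 60): n = 468; a·d/n = 105·178/468 = 39.9359; b·c/n = 175·10/468 = 3.7393
OR_MH = (7.9785 + 83.6419 + 39.9359) / (30.9785 + 13.1806 + 3.7393) = 131.5563 / 47.8984 = 2.74657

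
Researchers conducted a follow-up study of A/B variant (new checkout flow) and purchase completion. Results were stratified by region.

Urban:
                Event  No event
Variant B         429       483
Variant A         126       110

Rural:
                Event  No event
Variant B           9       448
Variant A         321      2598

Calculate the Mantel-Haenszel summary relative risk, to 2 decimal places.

0.67

RR_MH = Σ(aᵢ·n₀ᵢ/nᵢ) / Σ(cᵢ·n₁ᵢ/nᵢ), with n₁ᵢ = aᵢ+bᵢ (exposed), n₀ᵢ = cᵢ+dᵢ (unexposed), nᵢ = n₁ᵢ+n₀ᵢ.
Stratum 1 (Urban): n₁ = 912, n₀ = 236, n = 1148; a·n₀/n = 429·236/1148 = 88.1916; c·n₁/n = 126·912/1148 = 100.0976
Stratum 2 (Rural): n₁ = 457, n₀ = 2919, n = 3376; a·n₀/n = 9·2919/3376 = 7.7817; c·n₁/n = 321·457/3376 = 43.4529
RR_MH = (88.1916 + 7.7817) / (100.0976 + 43.4529) = 95.9733 / 143.5505 = 0.66857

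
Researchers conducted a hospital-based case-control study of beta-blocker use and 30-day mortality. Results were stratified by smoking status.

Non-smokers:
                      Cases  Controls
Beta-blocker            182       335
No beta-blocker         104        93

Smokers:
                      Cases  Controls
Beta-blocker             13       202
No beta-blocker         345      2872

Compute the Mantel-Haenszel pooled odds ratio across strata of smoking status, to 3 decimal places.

OR_MH = Σ(aᵢdᵢ/nᵢ) / Σ(bᵢcᵢ/nᵢ), where nᵢ is the stratum total.
Stratum 1 (Non-smokers): n = 714; a·d/n = 182·93/714 = 23.7059; b·c/n = 335·104/714 = 48.7955
Stratum 2 (Smokers): n = 3432; a·d/n = 13·2872/3432 = 10.8788; b·c/n = 202·345/3432 = 20.3059
OR_MH = (23.7059 + 10.8788) / (48.7955 + 20.3059) = 34.5847 / 69.1015 = 0.50049

0.500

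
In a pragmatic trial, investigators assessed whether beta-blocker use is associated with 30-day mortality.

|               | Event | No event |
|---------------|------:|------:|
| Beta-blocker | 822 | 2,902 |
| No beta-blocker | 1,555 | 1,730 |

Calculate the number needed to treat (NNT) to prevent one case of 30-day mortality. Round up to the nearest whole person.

Risk in treated group = 822/3724 = 0.22073; risk in control = 1555/3285 = 0.47336.
Absolute risk reduction = 0.47336 − 0.22073 = 0.25263
NNT = 1 / ARR = 1 / 0.25263 = 3.958 → round up → 4

4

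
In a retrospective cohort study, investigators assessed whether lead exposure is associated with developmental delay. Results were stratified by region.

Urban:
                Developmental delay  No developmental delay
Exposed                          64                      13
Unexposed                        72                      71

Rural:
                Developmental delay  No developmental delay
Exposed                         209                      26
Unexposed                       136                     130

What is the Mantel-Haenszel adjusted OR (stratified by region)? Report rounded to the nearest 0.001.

OR_MH = Σ(aᵢdᵢ/nᵢ) / Σ(bᵢcᵢ/nᵢ), where nᵢ is the stratum total.
Stratum 1 (Urban): n = 220; a·d/n = 64·71/220 = 20.6545; b·c/n = 13·72/220 = 4.2545
Stratum 2 (Rural): n = 501; a·d/n = 209·130/501 = 54.2315; b·c/n = 26·136/501 = 7.0579
OR_MH = (20.6545 + 54.2315) / (4.2545 + 7.0579) = 74.8861 / 11.3124 = 6.61981

6.620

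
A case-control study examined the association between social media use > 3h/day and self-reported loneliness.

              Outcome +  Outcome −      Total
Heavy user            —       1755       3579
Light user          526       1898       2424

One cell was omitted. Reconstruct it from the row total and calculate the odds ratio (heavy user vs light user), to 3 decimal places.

3.750

The missing cell is in the exposed row: 3579 − 1755 = 1824.
So a = 1824, b = 1755, c = 526, d = 1898.
OR = (a·d)/(b·c) = (1824 × 1898) / (1755 × 526) = 3461952 / 923130 = 3.75023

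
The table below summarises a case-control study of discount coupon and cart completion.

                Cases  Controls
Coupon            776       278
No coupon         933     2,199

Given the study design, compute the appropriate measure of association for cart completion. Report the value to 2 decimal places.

Cells: a = 776, b = 278, c = 933, d = 2199.
This is a case-control study: participants were sampled on outcome status, so risks in the source population cannot be estimated directly — relative risk is not valid here. The odds ratio is the appropriate measure.
OR = (a·d)/(b·c) = (776 × 2199) / (278 × 933) = 1706424 / 259374 = 6.57901

6.58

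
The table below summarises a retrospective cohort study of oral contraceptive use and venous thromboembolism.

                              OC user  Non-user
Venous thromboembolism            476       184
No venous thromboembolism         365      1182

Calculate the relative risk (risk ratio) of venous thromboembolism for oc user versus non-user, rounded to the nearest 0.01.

4.20

Reading the table with exposure as columns: a = 476 (OC user, case), b = 365 (OC user, non-case), c = 184 (Non-user, case), d = 1182.
Risk in exposed = 476/841 = 0.56599; risk in unexposed = 184/1366 = 0.13470.
RR = 0.56599 / 0.13470 = 4.20188
The risk among the exposed is 4.20 times that among the unexposed.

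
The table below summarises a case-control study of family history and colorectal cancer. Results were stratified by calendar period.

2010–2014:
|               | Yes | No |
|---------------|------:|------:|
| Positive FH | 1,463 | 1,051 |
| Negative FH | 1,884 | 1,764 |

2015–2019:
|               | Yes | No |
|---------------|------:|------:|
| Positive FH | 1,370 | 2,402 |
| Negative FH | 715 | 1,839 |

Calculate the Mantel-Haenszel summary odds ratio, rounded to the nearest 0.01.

1.38

OR_MH = Σ(aᵢdᵢ/nᵢ) / Σ(bᵢcᵢ/nᵢ), where nᵢ is the stratum total.
Stratum 1 (2010–2014): n = 6162; a·d/n = 1463·1764/6162 = 418.8140; b·c/n = 1051·1884/6162 = 321.3379
Stratum 2 (2015–2019): n = 6326; a·d/n = 1370·1839/6326 = 398.2659; b·c/n = 2402·715/6326 = 271.4875
OR_MH = (418.8140 + 398.2659) / (321.3379 + 271.4875) = 817.0799 / 592.8254 = 1.37828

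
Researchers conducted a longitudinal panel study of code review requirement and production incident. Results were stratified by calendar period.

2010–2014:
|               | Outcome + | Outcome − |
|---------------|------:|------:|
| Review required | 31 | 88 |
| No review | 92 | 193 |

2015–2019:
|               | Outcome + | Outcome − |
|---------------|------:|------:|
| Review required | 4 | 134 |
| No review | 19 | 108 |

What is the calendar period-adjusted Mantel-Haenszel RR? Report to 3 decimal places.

0.643

RR_MH = Σ(aᵢ·n₀ᵢ/nᵢ) / Σ(cᵢ·n₁ᵢ/nᵢ), with n₁ᵢ = aᵢ+bᵢ (exposed), n₀ᵢ = cᵢ+dᵢ (unexposed), nᵢ = n₁ᵢ+n₀ᵢ.
Stratum 1 (2010–2014): n₁ = 119, n₀ = 285, n = 404; a·n₀/n = 31·285/404 = 21.8688; c·n₁/n = 92·119/404 = 27.0990
Stratum 2 (2015–2019): n₁ = 138, n₀ = 127, n = 265; a·n₀/n = 4·127/265 = 1.9170; c·n₁/n = 19·138/265 = 9.8943
RR_MH = (21.8688 + 1.9170) / (27.0990 + 9.8943) = 23.7858 / 36.9933 = 0.64297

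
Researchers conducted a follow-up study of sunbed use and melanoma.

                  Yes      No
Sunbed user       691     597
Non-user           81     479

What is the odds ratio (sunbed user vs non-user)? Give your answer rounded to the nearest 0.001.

Cells: a = 691, b = 597, c = 81, d = 479.
OR = (a·d)/(b·c) = (691 × 479) / (597 × 81) = 330989 / 48357 = 6.84470
The odds of melanoma are about 6.84 times as high in the sunbed user group.

6.845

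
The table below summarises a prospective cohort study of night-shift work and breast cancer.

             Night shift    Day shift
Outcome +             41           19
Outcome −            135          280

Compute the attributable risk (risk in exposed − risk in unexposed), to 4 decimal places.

Reading the table with exposure as columns: a = 41 (Night shift, case), b = 135 (Night shift, non-case), c = 19 (Day shift, case), d = 280.
Risk in exposed = 41/176 = 0.232955; risk in unexposed = 19/299 = 0.063545.
Risk difference = 0.232955 − 0.063545 = 0.169409

0.1694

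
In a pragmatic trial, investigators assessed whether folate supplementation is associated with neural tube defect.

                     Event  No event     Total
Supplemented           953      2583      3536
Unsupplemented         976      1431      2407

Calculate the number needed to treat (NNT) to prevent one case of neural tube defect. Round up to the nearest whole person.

8

Risk in treated group = 953/3536 = 0.26951; risk in control = 976/2407 = 0.40548.
Absolute risk reduction = 0.40548 − 0.26951 = 0.13597
NNT = 1 / ARR = 1 / 0.13597 = 7.355 → round up → 8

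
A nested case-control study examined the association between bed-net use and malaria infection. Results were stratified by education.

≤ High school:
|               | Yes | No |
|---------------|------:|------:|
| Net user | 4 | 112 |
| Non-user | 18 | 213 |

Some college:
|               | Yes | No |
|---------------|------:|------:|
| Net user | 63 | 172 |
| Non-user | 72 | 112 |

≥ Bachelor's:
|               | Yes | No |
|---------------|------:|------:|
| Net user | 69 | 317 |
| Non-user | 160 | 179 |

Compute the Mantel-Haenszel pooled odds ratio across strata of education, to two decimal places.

0.34

OR_MH = Σ(aᵢdᵢ/nᵢ) / Σ(bᵢcᵢ/nᵢ), where nᵢ is the stratum total.
Stratum 1 (≤ High school): n = 347; a·d/n = 4·213/347 = 2.4553; b·c/n = 112·18/347 = 5.8098
Stratum 2 (Some college): n = 419; a·d/n = 63·112/419 = 16.8401; b·c/n = 172·72/419 = 29.5561
Stratum 3 (≥ Bachelor's): n = 725; a·d/n = 69·179/725 = 17.0359; b·c/n = 317·160/725 = 69.9586
OR_MH = (2.4553 + 16.8401 + 17.0359) / (5.8098 + 29.5561 + 69.9586) = 36.3313 / 105.3245 = 0.34495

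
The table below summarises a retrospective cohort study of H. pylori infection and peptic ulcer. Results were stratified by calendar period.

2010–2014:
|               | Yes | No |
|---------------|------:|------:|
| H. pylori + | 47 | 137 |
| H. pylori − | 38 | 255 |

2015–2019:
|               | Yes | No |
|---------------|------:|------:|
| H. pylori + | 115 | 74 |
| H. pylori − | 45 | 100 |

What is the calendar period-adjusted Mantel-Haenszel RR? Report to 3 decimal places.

RR_MH = Σ(aᵢ·n₀ᵢ/nᵢ) / Σ(cᵢ·n₁ᵢ/nᵢ), with n₁ᵢ = aᵢ+bᵢ (exposed), n₀ᵢ = cᵢ+dᵢ (unexposed), nᵢ = n₁ᵢ+n₀ᵢ.
Stratum 1 (2010–2014): n₁ = 184, n₀ = 293, n = 477; a·n₀/n = 47·293/477 = 28.8700; c·n₁/n = 38·184/477 = 14.6583
Stratum 2 (2015–2019): n₁ = 189, n₀ = 145, n = 334; a·n₀/n = 115·145/334 = 49.9251; c·n₁/n = 45·189/334 = 25.4641
RR_MH = (28.8700 + 49.9251) / (14.6583 + 25.4641) = 78.7952 / 40.1224 = 1.96387

1.964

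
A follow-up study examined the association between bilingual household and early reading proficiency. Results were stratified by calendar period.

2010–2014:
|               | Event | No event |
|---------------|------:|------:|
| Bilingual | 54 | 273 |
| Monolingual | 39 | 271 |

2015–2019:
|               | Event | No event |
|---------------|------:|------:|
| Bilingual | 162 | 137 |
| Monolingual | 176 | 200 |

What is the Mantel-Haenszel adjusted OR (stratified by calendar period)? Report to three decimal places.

OR_MH = Σ(aᵢdᵢ/nᵢ) / Σ(bᵢcᵢ/nᵢ), where nᵢ is the stratum total.
Stratum 1 (2010–2014): n = 637; a·d/n = 54·271/637 = 22.9733; b·c/n = 273·39/637 = 16.7143
Stratum 2 (2015–2019): n = 675; a·d/n = 162·200/675 = 48.0000; b·c/n = 137·176/675 = 35.7215
OR_MH = (22.9733 + 48.0000) / (16.7143 + 35.7215) = 70.9733 / 52.4358 = 1.35353

1.354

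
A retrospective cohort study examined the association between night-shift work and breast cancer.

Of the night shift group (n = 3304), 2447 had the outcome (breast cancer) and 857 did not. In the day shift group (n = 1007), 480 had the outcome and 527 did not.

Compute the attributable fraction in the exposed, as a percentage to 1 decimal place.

From the description: a = 2447, b = 857, c = 480, d = 527.
Risk in exposed = 2447/3304 = 0.74062; risk in unexposed = 480/1007 = 0.47666.
RR = 0.74062/0.47666 = 1.55375
AR% = (RR − 1)/RR × 100 = (1.55375 − 1)/1.55375 × 100 = 35.6397%

35.6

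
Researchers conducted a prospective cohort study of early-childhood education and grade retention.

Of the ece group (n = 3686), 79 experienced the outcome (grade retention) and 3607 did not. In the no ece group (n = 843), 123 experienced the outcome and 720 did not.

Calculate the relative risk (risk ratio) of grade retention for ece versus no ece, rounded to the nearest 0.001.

From the description: a = 79, b = 3607, c = 123, d = 720.
Risk in exposed = 79/3686 = 0.02143; risk in unexposed = 123/843 = 0.14591.
RR = 0.02143 / 0.14591 = 0.14689
The risk is 85% lower among the exposed than among the unexposed.

0.147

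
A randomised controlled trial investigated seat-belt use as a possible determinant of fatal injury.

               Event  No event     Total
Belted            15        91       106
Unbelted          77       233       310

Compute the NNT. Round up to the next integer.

Risk in treated group = 15/106 = 0.14151; risk in control = 77/310 = 0.24839.
Absolute risk reduction = 0.24839 − 0.14151 = 0.10688
NNT = 1 / ARR = 1 / 0.10688 = 9.356 → round up → 10

10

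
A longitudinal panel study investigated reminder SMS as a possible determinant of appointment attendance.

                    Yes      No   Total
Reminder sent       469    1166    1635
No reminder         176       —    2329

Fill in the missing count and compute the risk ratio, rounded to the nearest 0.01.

The missing cell is in the unexposed row: 2329 − 176 = 2153.
So a = 469, b = 1166, c = 176, d = 2153.
RR = [a/(a+b)] / [c/(c+d)] = (469/1635) / (176/2329) = 0.28685/0.07557 = 3.79588

3.80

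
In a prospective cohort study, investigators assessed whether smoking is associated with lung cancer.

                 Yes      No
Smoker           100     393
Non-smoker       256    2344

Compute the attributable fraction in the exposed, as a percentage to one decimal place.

Cells: a = 100, b = 393, c = 256, d = 2344.
Risk in exposed = 100/493 = 0.20284; risk in unexposed = 256/2600 = 0.09846.
RR = 0.20284/0.09846 = 2.06009
AR% = (RR − 1)/RR × 100 = (2.06009 − 1)/2.06009 × 100 = 51.4585%

51.5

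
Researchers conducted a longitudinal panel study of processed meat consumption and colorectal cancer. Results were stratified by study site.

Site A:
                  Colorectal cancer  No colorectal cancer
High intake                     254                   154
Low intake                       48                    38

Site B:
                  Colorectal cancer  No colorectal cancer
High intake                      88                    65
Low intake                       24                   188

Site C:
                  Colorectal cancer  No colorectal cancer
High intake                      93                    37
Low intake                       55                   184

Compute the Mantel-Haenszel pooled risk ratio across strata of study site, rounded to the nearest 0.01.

RR_MH = Σ(aᵢ·n₀ᵢ/nᵢ) / Σ(cᵢ·n₁ᵢ/nᵢ), with n₁ᵢ = aᵢ+bᵢ (exposed), n₀ᵢ = cᵢ+dᵢ (unexposed), nᵢ = n₁ᵢ+n₀ᵢ.
Stratum 1 (Site A): n₁ = 408, n₀ = 86, n = 494; a·n₀/n = 254·86/494 = 44.2186; c·n₁/n = 48·408/494 = 39.6437
Stratum 2 (Site B): n₁ = 153, n₀ = 212, n = 365; a·n₀/n = 88·212/365 = 51.1123; c·n₁/n = 24·153/365 = 10.0603
Stratum 3 (Site C): n₁ = 130, n₀ = 239, n = 369; a·n₀/n = 93·239/369 = 60.2358; c·n₁/n = 55·130/369 = 19.3767
RR_MH = (44.2186 + 51.1123 + 60.2358) / (39.6437 + 10.0603 + 19.3767) = 155.5667 / 69.0807 = 2.25196

2.25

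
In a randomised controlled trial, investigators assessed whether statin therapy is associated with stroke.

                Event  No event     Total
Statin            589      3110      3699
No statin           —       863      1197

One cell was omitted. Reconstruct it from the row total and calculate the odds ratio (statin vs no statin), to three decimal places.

0.489

The missing cell is in the unexposed row: 1197 − 863 = 334.
So a = 589, b = 3110, c = 334, d = 863.
OR = (a·d)/(b·c) = (589 × 863) / (3110 × 334) = 508307 / 1038740 = 0.48935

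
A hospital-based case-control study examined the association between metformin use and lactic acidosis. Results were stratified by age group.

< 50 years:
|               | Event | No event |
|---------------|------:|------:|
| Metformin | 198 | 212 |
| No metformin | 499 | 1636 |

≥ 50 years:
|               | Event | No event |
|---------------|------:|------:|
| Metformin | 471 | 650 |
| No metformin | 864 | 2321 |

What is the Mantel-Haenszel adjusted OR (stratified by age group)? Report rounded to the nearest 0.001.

2.216

OR_MH = Σ(aᵢdᵢ/nᵢ) / Σ(bᵢcᵢ/nᵢ), where nᵢ is the stratum total.
Stratum 1 (< 50 years): n = 2545; a·d/n = 198·1636/2545 = 127.2802; b·c/n = 212·499/2545 = 41.5670
Stratum 2 (≥ 50 years): n = 4306; a·d/n = 471·2321/4306 = 253.8762; b·c/n = 650·864/4306 = 130.4227
OR_MH = (127.2802 + 253.8762) / (41.5670 + 130.4227) = 381.1564 / 171.9897 = 2.21616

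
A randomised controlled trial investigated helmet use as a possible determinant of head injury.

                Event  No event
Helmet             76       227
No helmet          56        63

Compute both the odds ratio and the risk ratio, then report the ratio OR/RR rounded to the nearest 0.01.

Cells: a = 76, b = 227, c = 56, d = 63.
OR = (76·63)/(227·56) = 4788/12712 = 0.37665
Risk in exposed = 76/303 = 0.25083; risk in unexposed = 56/119 = 0.47059; RR = 0.53300
OR/RR = 0.37665 / 0.53300 = 0.70666
The outcome is not rare, so the OR lies further from 1 than the RR.

0.71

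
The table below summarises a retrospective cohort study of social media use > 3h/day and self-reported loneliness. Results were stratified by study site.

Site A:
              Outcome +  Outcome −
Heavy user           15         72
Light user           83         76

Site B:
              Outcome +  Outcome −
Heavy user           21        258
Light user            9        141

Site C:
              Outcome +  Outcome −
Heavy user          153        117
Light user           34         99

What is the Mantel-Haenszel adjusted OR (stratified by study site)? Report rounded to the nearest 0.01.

OR_MH = Σ(aᵢdᵢ/nᵢ) / Σ(bᵢcᵢ/nᵢ), where nᵢ is the stratum total.
Stratum 1 (Site A): n = 246; a·d/n = 15·76/246 = 4.6341; b·c/n = 72·83/246 = 24.2927
Stratum 2 (Site B): n = 429; a·d/n = 21·141/429 = 6.9021; b·c/n = 258·9/429 = 5.4126
Stratum 3 (Site C): n = 403; a·d/n = 153·99/403 = 37.5856; b·c/n = 117·34/403 = 9.8710
OR_MH = (4.6341 + 6.9021 + 37.5856) / (24.2927 + 5.4126 + 9.8710) = 49.1219 / 39.5762 = 1.24120

1.24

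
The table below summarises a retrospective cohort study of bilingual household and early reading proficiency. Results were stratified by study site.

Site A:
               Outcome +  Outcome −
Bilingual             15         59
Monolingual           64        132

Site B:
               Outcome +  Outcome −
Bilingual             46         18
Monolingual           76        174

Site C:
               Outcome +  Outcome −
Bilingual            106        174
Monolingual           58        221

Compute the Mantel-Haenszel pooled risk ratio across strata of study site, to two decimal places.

1.62

RR_MH = Σ(aᵢ·n₀ᵢ/nᵢ) / Σ(cᵢ·n₁ᵢ/nᵢ), with n₁ᵢ = aᵢ+bᵢ (exposed), n₀ᵢ = cᵢ+dᵢ (unexposed), nᵢ = n₁ᵢ+n₀ᵢ.
Stratum 1 (Site A): n₁ = 74, n₀ = 196, n = 270; a·n₀/n = 15·196/270 = 10.8889; c·n₁/n = 64·74/270 = 17.5407
Stratum 2 (Site B): n₁ = 64, n₀ = 250, n = 314; a·n₀/n = 46·250/314 = 36.6242; c·n₁/n = 76·64/314 = 15.4904
Stratum 3 (Site C): n₁ = 280, n₀ = 279, n = 559; a·n₀/n = 106·279/559 = 52.9052; c·n₁/n = 58·280/559 = 29.0519
RR_MH = (10.8889 + 36.6242 + 52.9052) / (17.5407 + 15.4904 + 29.0519) = 100.4183 / 62.0831 = 1.61748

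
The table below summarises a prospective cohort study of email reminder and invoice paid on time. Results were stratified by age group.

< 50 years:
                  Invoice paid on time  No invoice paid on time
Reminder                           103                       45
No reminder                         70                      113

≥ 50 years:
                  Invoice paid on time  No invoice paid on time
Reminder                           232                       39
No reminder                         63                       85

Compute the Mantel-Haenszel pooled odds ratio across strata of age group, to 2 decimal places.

5.35

OR_MH = Σ(aᵢdᵢ/nᵢ) / Σ(bᵢcᵢ/nᵢ), where nᵢ is the stratum total.
Stratum 1 (< 50 years): n = 331; a·d/n = 103·113/331 = 35.1631; b·c/n = 45·70/331 = 9.5166
Stratum 2 (≥ 50 years): n = 419; a·d/n = 232·85/419 = 47.0644; b·c/n = 39·63/419 = 5.8640
OR_MH = (35.1631 + 47.0644) / (9.5166 + 5.8640) = 82.2276 / 15.3806 = 5.34620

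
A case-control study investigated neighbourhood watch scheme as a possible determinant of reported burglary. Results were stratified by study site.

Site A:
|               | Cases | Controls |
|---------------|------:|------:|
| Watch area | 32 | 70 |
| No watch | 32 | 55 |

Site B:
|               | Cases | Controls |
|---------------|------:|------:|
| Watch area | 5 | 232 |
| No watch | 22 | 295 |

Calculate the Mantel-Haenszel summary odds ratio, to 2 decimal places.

0.57

OR_MH = Σ(aᵢdᵢ/nᵢ) / Σ(bᵢcᵢ/nᵢ), where nᵢ is the stratum total.
Stratum 1 (Site A): n = 189; a·d/n = 32·55/189 = 9.3122; b·c/n = 70·32/189 = 11.8519
Stratum 2 (Site B): n = 554; a·d/n = 5·295/554 = 2.6625; b·c/n = 232·22/554 = 9.2130
OR_MH = (9.3122 + 2.6625) / (11.8519 + 9.2130) = 11.9746 / 21.0648 = 0.56846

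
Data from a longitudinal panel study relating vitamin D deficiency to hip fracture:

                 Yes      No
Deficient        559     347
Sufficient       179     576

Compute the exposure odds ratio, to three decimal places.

Cells: a = 559, b = 347, c = 179, d = 576.
OR = (a·d)/(b·c) = (559 × 576) / (347 × 179) = 321984 / 62113 = 5.18384
The odds of hip fracture are about 5.18 times as high in the deficient group.

5.184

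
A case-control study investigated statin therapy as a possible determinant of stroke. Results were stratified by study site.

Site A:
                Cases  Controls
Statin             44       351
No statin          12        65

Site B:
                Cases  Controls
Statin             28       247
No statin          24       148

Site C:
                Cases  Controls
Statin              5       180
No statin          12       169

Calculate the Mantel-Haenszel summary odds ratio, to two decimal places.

0.63

OR_MH = Σ(aᵢdᵢ/nᵢ) / Σ(bᵢcᵢ/nᵢ), where nᵢ is the stratum total.
Stratum 1 (Site A): n = 472; a·d/n = 44·65/472 = 6.0593; b·c/n = 351·12/472 = 8.9237
Stratum 2 (Site B): n = 447; a·d/n = 28·148/447 = 9.2707; b·c/n = 247·24/447 = 13.2617
Stratum 3 (Site C): n = 366; a·d/n = 5·169/366 = 2.3087; b·c/n = 180·12/366 = 5.9016
OR_MH = (6.0593 + 9.2707 + 2.3087) / (8.9237 + 13.2617 + 5.9016) = 17.6388 / 28.0871 = 0.62800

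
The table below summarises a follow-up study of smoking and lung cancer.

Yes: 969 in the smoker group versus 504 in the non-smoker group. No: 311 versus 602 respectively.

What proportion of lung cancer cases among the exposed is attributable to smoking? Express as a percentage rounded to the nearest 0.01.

39.80

From the description: a = 969, b = 311, c = 504, d = 602.
Risk in exposed = 969/1280 = 0.75703; risk in unexposed = 504/1106 = 0.45570.
RR = 0.75703/0.45570 = 1.66126
AR% = (RR − 1)/RR × 100 = (1.66126 − 1)/1.66126 × 100 = 39.8048%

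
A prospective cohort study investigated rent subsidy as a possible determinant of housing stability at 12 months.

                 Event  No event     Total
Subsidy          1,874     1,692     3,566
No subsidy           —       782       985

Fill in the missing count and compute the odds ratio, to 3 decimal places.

The missing cell is in the unexposed row: 985 − 782 = 203.
So a = 1874, b = 1692, c = 203, d = 782.
OR = (a·d)/(b·c) = (1874 × 782) / (1692 × 203) = 1465468 / 343476 = 4.26658

4.267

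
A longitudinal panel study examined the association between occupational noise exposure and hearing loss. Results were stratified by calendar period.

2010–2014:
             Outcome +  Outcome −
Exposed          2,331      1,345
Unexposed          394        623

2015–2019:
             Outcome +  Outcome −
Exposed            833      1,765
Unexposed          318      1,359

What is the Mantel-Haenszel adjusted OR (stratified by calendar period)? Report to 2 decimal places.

2.35

OR_MH = Σ(aᵢdᵢ/nᵢ) / Σ(bᵢcᵢ/nᵢ), where nᵢ is the stratum total.
Stratum 1 (2010–2014): n = 4693; a·d/n = 2331·623/4693 = 309.4424; b·c/n = 1345·394/4693 = 112.9192
Stratum 2 (2015–2019): n = 4275; a·d/n = 833·1359/4275 = 264.8063; b·c/n = 1765·318/4275 = 131.2912
OR_MH = (309.4424 + 264.8063) / (112.9192 + 131.2912) = 574.2487 / 244.2105 = 2.35145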